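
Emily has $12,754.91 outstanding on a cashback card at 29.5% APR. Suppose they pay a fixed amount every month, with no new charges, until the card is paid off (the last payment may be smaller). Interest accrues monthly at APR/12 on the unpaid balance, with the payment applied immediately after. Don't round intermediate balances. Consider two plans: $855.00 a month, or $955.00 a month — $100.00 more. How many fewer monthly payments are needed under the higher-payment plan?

Monthly rate r = 29.5%/12 = 2.45833% = 0.0245833.
At $855.00/mo: n = ⌈−ln(1 − rB₀/P)/ln(1+r)⌉ = 19 payments (last $695.74); total interest = total paid − $12,754.91 = $3,330.83.
At $955.00/mo: 17 payments (last $373.04); total interest $2,898.13.
Payments saved = 19 − 17 = 2.

2 fewer payments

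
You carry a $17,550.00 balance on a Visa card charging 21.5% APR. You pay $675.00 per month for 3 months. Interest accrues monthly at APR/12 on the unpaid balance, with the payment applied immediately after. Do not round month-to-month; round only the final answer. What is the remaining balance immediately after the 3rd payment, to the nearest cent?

Monthly rate r = 21.5%/12 = 1.79167% = 0.0179167.
Each month: B ← B·(1+r) − $675.00.
Month 1: interest $314.44; balance after payment $17,189.44.
Month 2: interest $307.98; balance after payment $16,822.41.
Month 3: interest $301.40; balance after payment $16,448.82.

$16,448.82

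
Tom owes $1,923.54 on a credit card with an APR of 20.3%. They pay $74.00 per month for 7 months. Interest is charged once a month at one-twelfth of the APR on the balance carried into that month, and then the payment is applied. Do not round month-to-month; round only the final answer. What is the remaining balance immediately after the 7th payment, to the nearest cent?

$1,618.17

Monthly rate r = 20.3%/12 = 1.69167% = 0.0169167.
Each month: B ← B·(1+r) − $74.00.
Month 1: interest $32.54; balance after payment $1,882.08.
Month 2: interest $31.84; balance after payment $1,839.92.
Month 3: interest $31.13; balance after payment $1,797.04.
Month 4: interest $30.40; balance after payment $1,753.44.
Month 5: interest $29.66; balance after payment $1,709.11.
Month 6: interest $28.91; balance after payment $1,664.02.
Month 7: interest $28.15; balance after payment $1,618.17.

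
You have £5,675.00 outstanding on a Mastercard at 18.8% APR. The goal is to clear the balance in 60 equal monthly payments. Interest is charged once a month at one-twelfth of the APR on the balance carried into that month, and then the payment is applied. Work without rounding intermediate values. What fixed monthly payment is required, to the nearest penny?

Monthly rate r = 18.8%/12 = 1.56667% = 0.0156667.
Level-payment amortization: P = B₀·r / (1 − (1+r)^(−n)) = 5675.00·0.0156667 / (1 − 1.01567^(−60)).
Denominator 1 − (1+r)^(−60) = 0.606515137.
P = 88.9083 / 0.606515137 ≈ 146.59.

£146.59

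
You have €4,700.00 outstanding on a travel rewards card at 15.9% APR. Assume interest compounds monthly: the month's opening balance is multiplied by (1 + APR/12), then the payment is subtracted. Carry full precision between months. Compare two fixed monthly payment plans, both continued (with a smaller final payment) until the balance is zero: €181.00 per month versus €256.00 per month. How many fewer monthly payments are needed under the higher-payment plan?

11 fewer payments

Monthly rate r = 15.9%/12 = 1.325% = 0.01325.
At €181.00/mo: n = ⌈−ln(1 − rB₀/P)/ln(1+r)⌉ = 33 payments (last €6.53); total interest = total paid − €4,700.00 = €1,098.53.
At €256.00/mo: 22 payments (last €45.27); total interest €721.27.
Payments saved = 33 − 22 = 11.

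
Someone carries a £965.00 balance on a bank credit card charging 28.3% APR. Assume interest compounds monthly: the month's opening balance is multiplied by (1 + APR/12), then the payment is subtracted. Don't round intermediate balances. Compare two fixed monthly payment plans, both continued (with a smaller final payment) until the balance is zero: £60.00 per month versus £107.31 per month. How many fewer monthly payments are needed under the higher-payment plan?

Monthly rate r = 28.3%/12 = 2.35833% = 0.0235833.
At £60.00/mo: n = ⌈−ln(1 − rB₀/P)/ln(1+r)⌉ = 21 payments (last £27.75); total interest = total paid − £965.00 = £262.75.
At £107.31/mo: 11 payments (last £24.43); total interest £132.53.
Payments saved = 21 − 11 = 10.

10 fewer payments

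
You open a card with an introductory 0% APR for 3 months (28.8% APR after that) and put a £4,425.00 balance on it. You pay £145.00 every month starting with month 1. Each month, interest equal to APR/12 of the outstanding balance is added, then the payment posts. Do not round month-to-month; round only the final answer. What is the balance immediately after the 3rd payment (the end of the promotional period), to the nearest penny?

Promo months 1–3 at r₀ = 0%/12 = 0; months 4+ at r₁ = 28.8%/12 = 0.024.
After month 3 (no interest yet): B = £4,425.00 − 3·£145.00 = £3,990.00.

£3,990.00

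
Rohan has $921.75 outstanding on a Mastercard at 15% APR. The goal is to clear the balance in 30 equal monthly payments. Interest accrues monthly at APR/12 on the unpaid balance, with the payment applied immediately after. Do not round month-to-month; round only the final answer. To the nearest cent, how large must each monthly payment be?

Monthly rate r = 15%/12 = 1.25% = 0.0125.
Level-payment amortization: P = B₀·r / (1 − (1+r)^(−n)) = 921.75·0.0125 / (1 − 1.0125^(−30)).
Denominator 1 − (1+r)^(−30) = 0.311111328.
P = 11.5219 / 0.311111328 ≈ 37.03.

$37.03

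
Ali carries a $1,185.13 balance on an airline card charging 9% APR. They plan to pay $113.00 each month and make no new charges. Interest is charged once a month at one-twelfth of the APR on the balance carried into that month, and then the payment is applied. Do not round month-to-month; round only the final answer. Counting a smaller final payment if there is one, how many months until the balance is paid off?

11 payments

Monthly rate r = 9%/12 = 0.75% = 0.0075.
Recurrence: B ← B·(1+r) − $113.00.
Month 1: interest $8.89; balance after payment $1,081.02.
Month 2: interest $8.11; balance after payment $976.13.
Closed form: n = −ln(1 − rB₀/P)/ln(1+r) = −ln(0.92134)/ln(1.0075) ≈ 10.964, so the balance reaches zero during payment 11.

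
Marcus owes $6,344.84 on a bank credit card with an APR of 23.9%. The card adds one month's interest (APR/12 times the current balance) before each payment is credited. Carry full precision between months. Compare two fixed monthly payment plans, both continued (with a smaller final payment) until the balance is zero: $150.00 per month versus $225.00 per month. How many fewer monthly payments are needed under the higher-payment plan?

Monthly rate r = 23.9%/12 = 1.99167% = 0.0199167.
At $150.00/mo: n = ⌈−ln(1 − rB₀/P)/ln(1+r)⌉ = 94 payments (last $106.72); total interest = total paid − $6,344.84 = $7,711.88.
At $225.00/mo: 42 payments (last $184.56); total interest $3,064.72.
Payments saved = 94 − 42 = 52.

52 fewer payments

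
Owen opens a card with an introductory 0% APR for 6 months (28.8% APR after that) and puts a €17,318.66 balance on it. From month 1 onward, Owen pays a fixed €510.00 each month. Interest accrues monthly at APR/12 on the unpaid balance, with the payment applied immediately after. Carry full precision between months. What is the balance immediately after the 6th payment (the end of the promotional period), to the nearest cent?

Promo months 1–6 at r₀ = 0%/12 = 0; months 7+ at r₁ = 28.8%/12 = 0.024.
After month 6 (no interest yet): B = €17,318.66 − 6·€510.00 = €14,258.66.

€14,258.66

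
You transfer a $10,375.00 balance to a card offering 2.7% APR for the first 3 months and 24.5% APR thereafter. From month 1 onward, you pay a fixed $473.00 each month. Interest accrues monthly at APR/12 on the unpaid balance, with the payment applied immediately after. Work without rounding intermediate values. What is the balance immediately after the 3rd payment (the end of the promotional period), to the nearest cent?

Promo months 1–3 at r₀ = 2.7%/12 = 0.00225; months 4+ at r₁ = 24.5%/12 = 0.0204167.
After month 3: iterate B ← B·(1+r₀) − $473.00 for 3 months → $9,022.99.

$9,022.99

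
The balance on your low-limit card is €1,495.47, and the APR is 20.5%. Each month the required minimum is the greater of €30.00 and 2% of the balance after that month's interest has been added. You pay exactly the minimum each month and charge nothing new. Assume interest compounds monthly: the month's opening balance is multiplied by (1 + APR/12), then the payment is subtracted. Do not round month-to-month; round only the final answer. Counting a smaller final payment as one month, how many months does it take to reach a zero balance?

113 months

Monthly rate r = 20.5%/12 = 1.70833% = 0.0170833.
While 2% of the post-interest balance exceeds €30.00, each month B ← (B·(1+r))·(1 − 0.02), i.e. B shrinks by the factor (1+r)·0.98 = 0.99674.
This holds for months 1–5. Entering month 6 the balance is €1,471.26; 2% of the post-interest balance is now below €30.00, so the flat €30.00 minimum applies from here.
From month 6 a fixed €30.00 at rate r clears €1,471.26 in 108 more payments. Total: 5 + 108 = 113 months.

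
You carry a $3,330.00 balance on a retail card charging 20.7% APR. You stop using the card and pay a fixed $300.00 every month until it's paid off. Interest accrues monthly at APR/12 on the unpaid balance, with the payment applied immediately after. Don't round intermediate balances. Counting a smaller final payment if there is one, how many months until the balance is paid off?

13 months

Monthly rate r = 20.7%/12 = 1.725% = 0.01725.
Recurrence: B ← B·(1+r) − $300.00.
Month 1: interest $57.44; balance after payment $3,087.44.
Month 2: interest $53.26; balance after payment $2,840.70.
Closed form: n = −ln(1 − rB₀/P)/ln(1+r) = −ln(0.80853)/ln(1.01725) ≈ 12.427, so the balance reaches zero during payment 13.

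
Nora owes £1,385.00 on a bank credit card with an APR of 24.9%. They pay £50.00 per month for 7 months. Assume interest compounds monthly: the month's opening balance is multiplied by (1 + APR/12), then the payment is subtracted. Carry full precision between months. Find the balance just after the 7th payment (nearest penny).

£1,226.58

Monthly rate r = 24.9%/12 = 2.075% = 0.02075.
Each month: B ← B·(1+r) − £50.00.
Month 1: interest £28.74; balance after payment £1,363.74.
Month 2: interest £28.30; balance after payment £1,342.04.
Month 3: interest £27.85; balance after payment £1,319.88.
Month 4: interest £27.39; balance after payment £1,297.27.
Month 5: interest £26.92; balance after payment £1,274.19.
Month 6: interest £26.44; balance after payment £1,250.63.
Month 7: interest £25.95; balance after payment £1,226.58.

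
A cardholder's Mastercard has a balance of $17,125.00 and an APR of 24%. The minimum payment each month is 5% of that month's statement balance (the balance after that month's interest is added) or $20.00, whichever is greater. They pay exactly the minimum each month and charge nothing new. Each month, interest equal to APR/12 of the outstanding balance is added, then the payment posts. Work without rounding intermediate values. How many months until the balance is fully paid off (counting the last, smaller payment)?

Monthly rate r = 24%/12 = 2% = 0.02.
While 5% of the post-interest balance exceeds $20.00, each month B ← (B·(1+r))·(1 − 0.05), i.e. B shrinks by the factor (1+r)·0.95 = 0.969.
This holds for months 1–120. Entering month 121 the balance is $391.28; 5% of the post-interest balance is now below $20.00, so the flat $20.00 minimum applies from here.
From month 121 a fixed $20.00 at rate r clears $391.28 in 26 more payments. Total: 120 + 26 = 146 months.

146 months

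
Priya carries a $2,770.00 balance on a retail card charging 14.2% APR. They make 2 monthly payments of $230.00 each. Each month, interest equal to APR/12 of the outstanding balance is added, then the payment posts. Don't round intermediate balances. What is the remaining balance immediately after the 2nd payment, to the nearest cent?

Monthly rate r = 14.2%/12 = 1.18333% = 0.0118333.
Each month: B ← B·(1+r) − $230.00.
Month 1: interest $32.78; balance after payment $2,572.78.
Month 2: interest $30.44; balance after payment $2,373.22.

$2,373.22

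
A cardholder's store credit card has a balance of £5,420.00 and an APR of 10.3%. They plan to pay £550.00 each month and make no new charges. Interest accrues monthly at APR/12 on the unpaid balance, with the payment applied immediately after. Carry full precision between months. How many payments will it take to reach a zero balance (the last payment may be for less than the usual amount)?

Monthly rate r = 10.3%/12 = 0.858333% = 0.00858333.
Recurrence: B ← B·(1+r) − £550.00.
Month 1: interest £46.52; balance after payment £4,916.52.
Month 2: interest £42.20; balance after payment £4,408.72.
Closed form: n = −ln(1 − rB₀/P)/ln(1+r) = −ln(0.91542)/ln(1.00858) ≈ 10.341, so the balance reaches zero during payment 11.

11 payments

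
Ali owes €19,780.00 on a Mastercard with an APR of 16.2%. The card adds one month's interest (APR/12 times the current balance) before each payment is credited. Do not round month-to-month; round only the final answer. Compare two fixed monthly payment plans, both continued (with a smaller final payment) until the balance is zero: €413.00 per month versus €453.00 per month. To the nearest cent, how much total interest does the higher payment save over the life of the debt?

€1,956.02

Monthly rate r = 16.2%/12 = 1.35% = 0.0135.
At €413.00/mo: n = ⌈−ln(1 − rB₀/P)/ln(1+r)⌉ = 78 payments (last €231.69); total interest = total paid − €19,780.00 = €12,252.69.
At €453.00/mo: 67 payments (last €178.67); total interest €10,296.67.
Interest saved = €12,252.69 − €10,296.67 = €1,956.02.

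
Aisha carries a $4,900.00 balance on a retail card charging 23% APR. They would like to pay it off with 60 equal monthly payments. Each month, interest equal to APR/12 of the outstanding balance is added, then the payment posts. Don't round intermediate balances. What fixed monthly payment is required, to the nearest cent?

Monthly rate r = 23%/12 = 1.91667% = 0.0191667.
Level-payment amortization: P = B₀·r / (1 − (1+r)^(−n)) = 4900.00·0.0191667 / (1 − 1.01917^(−60)).
Denominator 1 − (1+r)^(−60) = 0.679898772.
P = 93.9167 / 0.679898772 ≈ 138.13.

$138.13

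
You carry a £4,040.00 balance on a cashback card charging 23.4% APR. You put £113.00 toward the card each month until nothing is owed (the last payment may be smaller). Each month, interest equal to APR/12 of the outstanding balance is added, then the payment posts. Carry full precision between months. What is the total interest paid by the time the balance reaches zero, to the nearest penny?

£2,949.83

Monthly rate r = 23.4%/12 = 1.95% = 0.0195.
Payoff takes n = ⌈−ln(1 − rB₀/P)/ln(1+r)⌉ = ⌈61.856⌉ = 62 payments; the last is £96.83.
Total paid = 61·£113.00 + £96.83 = £6,989.83.
Total interest = total paid − principal = £6,989.83 − £4,040.00 = £2,949.83.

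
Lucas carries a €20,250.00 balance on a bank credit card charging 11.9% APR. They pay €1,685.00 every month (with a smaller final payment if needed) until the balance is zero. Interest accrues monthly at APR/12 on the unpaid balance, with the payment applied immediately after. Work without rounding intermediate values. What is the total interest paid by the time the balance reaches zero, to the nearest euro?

Monthly rate r = 11.9%/12 = 0.991667% = 0.00991667.
Payoff takes n = ⌈−ln(1 − rB₀/P)/ln(1+r)⌉ = ⌈12.860⌉ = 13 payments; the last is €1,449.75.
Total paid = 12·€1,685.00 + €1,449.75 = €21,669.75.
Total interest = total paid − principal = €21,669.75 − €20,250.00 = €1,419.75.

€1,420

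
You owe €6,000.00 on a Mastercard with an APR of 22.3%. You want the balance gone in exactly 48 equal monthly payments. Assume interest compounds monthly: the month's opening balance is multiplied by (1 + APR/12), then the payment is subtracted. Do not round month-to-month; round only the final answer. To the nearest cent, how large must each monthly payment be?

€190.02

Monthly rate r = 22.3%/12 = 1.85833% = 0.0185833.
Level-payment amortization: P = B₀·r / (1 − (1+r)^(−n)) = 6000.00·0.0185833 / (1 − 1.01858^(−48)).
Denominator 1 − (1+r)^(−48) = 0.586795687.
P = 111.5 / 0.586795687 ≈ 190.02.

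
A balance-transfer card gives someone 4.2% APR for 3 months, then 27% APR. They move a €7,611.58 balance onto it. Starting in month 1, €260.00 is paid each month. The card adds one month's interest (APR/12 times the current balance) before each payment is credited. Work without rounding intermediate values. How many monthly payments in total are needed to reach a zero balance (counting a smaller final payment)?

44 months

Promo months 1–3 at r₀ = 4.2%/12 = 0.0035; months 4+ at r₁ = 27%/12 = 0.0225.
After month 3: iterate B ← B·(1+r₀) − €260.00 for 3 months → €6,909.05.
Then at r₁ with €260.00/mo: n₂ = −ln(1 − r₁·B/P)/ln(1+r₁) ≈ 40.94 → 41 more payments.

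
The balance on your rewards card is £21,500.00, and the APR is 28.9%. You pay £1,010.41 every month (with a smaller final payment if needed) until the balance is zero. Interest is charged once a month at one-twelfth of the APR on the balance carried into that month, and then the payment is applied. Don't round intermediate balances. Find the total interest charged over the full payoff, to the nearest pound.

£9,003

Monthly rate r = 28.9%/12 = 2.40833% = 0.0240833.
Payoff takes n = ⌈−ln(1 − rB₀/P)/ln(1+r)⌉ = ⌈30.187⌉ = 31 payments; the last is £190.33.
Total paid = 30·£1,010.41 + £190.33 = £30,502.63.
Total interest = total paid − principal = £30,502.63 − £21,500.00 = £9,002.63.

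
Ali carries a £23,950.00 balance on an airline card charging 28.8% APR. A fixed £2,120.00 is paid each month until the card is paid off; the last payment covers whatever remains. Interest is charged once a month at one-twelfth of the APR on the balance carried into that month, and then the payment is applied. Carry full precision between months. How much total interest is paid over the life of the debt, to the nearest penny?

£4,326.06

Monthly rate r = 28.8%/12 = 2.4% = 0.024.
Payoff takes n = ⌈−ln(1 − rB₀/P)/ln(1+r)⌉ = ⌈13.335⌉ = 14 payments; the last is £716.06.
Total paid = 13·£2,120.00 + £716.06 = £28,276.06.
Total interest = total paid − principal = £28,276.06 − £23,950.00 = £4,326.06.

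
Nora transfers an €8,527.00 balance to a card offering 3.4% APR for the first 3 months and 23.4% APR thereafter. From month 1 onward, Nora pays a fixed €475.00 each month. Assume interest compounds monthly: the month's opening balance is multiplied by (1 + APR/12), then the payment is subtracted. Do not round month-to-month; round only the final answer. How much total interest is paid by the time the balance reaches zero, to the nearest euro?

€1,474

Promo months 1–3 at r₀ = 3.4%/12 = 0.00283333; months 4+ at r₁ = 23.4%/12 = 0.0195.
After month 3: iterate B ← B·(1+r₀) − €475.00 for 3 months → €7,170.64.
Then at r₁ with €475.00/mo: n₂ = −ln(1 − r₁·B/P)/ln(1+r₁) ≈ 18.05 → 19 more payments.
Total paid = 21·€475.00 + €26.01 = €10,001.01; interest = €10,001.01 − €8,527.00 = €1,474.01.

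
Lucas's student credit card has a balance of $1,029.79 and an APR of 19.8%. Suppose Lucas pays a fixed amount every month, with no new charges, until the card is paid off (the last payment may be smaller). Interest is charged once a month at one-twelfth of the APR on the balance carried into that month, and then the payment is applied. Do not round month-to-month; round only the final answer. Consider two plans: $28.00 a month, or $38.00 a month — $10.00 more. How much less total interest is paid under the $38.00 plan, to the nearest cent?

Monthly rate r = 19.8%/12 = 1.65% = 0.0165.
At $28.00/mo: n = ⌈−ln(1 − rB₀/P)/ln(1+r)⌉ = 58 payments (last $1.23); total interest = total paid − $1,029.79 = $567.44.
At $38.00/mo: 37 payments (last $8.20); total interest $346.41.
Interest saved = $567.44 − $346.41 = $221.03.

$221.03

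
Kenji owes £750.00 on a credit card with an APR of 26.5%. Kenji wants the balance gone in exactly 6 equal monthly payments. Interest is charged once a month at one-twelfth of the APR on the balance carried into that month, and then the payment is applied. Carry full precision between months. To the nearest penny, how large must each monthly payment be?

£134.84

Monthly rate r = 26.5%/12 = 2.20833% = 0.0220833.
Level-payment amortization: P = B₀·r / (1 − (1+r)^(−n)) = 750.00·0.0220833 / (1 − 1.02208^(−6)).
Denominator 1 − (1+r)^(−6) = 0.12283325.
P = 16.5625 / 0.12283325 ≈ 134.84.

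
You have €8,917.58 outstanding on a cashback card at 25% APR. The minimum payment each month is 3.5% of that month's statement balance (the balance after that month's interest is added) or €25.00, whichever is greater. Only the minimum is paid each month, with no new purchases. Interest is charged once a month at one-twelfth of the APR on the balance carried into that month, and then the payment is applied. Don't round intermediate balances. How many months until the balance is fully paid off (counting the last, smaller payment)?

Monthly rate r = 25%/12 = 2.08333% = 0.0208333.
While 3.5% of the post-interest balance exceeds €25.00, each month B ← (B·(1+r))·(1 − 0.035), i.e. B shrinks by the factor (1+r)·0.965 = 0.9851.
This holds for months 1–170. Entering month 171 the balance is €695.37; 3.5% of the post-interest balance is now below €25.00, so the flat €25.00 minimum applies from here.
From month 171 a fixed €25.00 at rate r clears €695.37 in 43 more payments. Total: 170 + 43 = 213 months.

213 months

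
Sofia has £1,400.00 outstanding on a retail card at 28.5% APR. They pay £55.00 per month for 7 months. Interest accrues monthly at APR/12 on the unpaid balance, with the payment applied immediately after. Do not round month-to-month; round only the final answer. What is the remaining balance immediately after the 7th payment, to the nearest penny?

Monthly rate r = 28.5%/12 = 2.375% = 0.02375.
Each month: B ← B·(1+r) − £55.00.
Month 1: interest £33.25; balance after payment £1,378.25.
Month 2: interest £32.73; balance after payment £1,355.98.
Month 3: interest £32.20; balance after payment £1,333.19.
Month 4: interest £31.66; balance after payment £1,309.85.
Month 5: interest £31.11; balance after payment £1,285.96.
Month 6: interest £30.54; balance after payment £1,261.50.
Month 7: interest £29.96; balance after payment £1,236.46.

£1,236.46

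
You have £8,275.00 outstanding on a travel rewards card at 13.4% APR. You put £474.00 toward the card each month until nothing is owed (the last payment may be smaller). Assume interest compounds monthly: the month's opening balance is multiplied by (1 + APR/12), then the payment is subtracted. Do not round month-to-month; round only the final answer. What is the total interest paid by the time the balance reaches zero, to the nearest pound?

£982

Monthly rate r = 13.4%/12 = 1.11667% = 0.0111667.
Payoff takes n = ⌈−ln(1 − rB₀/P)/ln(1+r)⌉ = ⌈19.527⌉ = 20 payments; the last is £250.55.
Total paid = 19·£474.00 + £250.55 = £9,256.55.
Total interest = total paid − principal = £9,256.55 − £8,275.00 = £981.55.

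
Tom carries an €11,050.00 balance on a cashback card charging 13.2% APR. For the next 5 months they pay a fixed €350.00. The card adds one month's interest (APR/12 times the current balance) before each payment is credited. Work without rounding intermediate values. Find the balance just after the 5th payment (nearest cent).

Monthly rate r = 13.2%/12 = 1.1% = 0.011.
Each month: B ← B·(1+r) − €350.00.
Month 1: interest €121.55; balance after payment €10,821.55.
Month 2: interest €119.04; balance after payment €10,590.59.
Month 3: interest €116.50; balance after payment €10,357.08.
Month 4: interest €113.93; balance after payment €10,121.01.
Month 5: interest €111.33; balance after payment €9,882.34.

€9,882.34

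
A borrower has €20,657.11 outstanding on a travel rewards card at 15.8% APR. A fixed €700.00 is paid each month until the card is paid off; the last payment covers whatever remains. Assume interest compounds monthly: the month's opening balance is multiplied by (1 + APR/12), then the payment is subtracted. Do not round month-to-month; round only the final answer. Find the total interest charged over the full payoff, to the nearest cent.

Monthly rate r = 15.8%/12 = 1.31667% = 0.0131667.
Payoff takes n = ⌈−ln(1 − rB₀/P)/ln(1+r)⌉ = ⌈37.607⌉ = 38 payments; the last is €425.74.
Total paid = 37·€700.00 + €425.74 = €26,325.74.
Total interest = total paid − principal = €26,325.74 − €20,657.11 = €5,668.63.

€5,668.63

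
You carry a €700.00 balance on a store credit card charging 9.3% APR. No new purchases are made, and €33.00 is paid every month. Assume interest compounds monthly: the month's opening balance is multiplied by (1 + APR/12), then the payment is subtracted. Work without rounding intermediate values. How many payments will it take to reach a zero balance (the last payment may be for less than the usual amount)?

24 months

Monthly rate r = 9.3%/12 = 0.775% = 0.00775.
Recurrence: B ← B·(1+r) − €33.00.
Month 1: interest €5.43; balance after payment €672.42.
Month 2: interest €5.21; balance after payment €644.64.
Closed form: n = −ln(1 − rB₀/P)/ln(1+r) = −ln(0.83561)/ln(1.00775) ≈ 23.264, so the balance reaches zero during payment 24.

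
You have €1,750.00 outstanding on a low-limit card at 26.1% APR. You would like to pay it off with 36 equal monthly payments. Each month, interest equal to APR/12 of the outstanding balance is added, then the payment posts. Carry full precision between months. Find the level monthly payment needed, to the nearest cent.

Monthly rate r = 26.1%/12 = 2.175% = 0.02175.
Level-payment amortization: P = B₀·r / (1 − (1+r)^(−n)) = 1750.00·0.02175 / (1 − 1.02175^(−36)).
Denominator 1 − (1+r)^(−36) = 0.539114834.
P = 38.0625 / 0.539114834 ≈ 70.60.

€70.60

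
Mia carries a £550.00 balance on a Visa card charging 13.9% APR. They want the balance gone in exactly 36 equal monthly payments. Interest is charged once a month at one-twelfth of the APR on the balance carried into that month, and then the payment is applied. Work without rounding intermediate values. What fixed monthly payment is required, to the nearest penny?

Monthly rate r = 13.9%/12 = 1.15833% = 0.0115833.
Level-payment amortization: P = B₀·r / (1 − (1+r)^(−n)) = 550.00·0.0115833 / (1 − 1.01158^(−36)).
Denominator 1 − (1+r)^(−36) = 0.339397753.
P = 6.37083 / 0.339397753 ≈ 18.77.

£18.77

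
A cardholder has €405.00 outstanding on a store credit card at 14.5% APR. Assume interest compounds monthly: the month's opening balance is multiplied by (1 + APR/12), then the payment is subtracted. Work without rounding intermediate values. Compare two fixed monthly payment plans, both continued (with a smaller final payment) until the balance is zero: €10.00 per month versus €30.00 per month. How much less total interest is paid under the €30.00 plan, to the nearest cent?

€114.77

Monthly rate r = 14.5%/12 = 1.20833% = 0.0120833.
At €10.00/mo: n = ⌈−ln(1 − rB₀/P)/ln(1+r)⌉ = 56 payments (last €9.59); total interest = total paid − €405.00 = €154.59.
At €30.00/mo: 15 payments (last €24.82); total interest €39.82.
Interest saved = €154.59 − €39.82 = €114.77.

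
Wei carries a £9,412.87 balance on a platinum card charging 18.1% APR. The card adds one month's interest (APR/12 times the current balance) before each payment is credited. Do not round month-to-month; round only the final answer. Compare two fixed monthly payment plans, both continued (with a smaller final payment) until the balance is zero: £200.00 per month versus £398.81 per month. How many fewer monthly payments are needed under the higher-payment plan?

53 fewer payments

Monthly rate r = 18.1%/12 = 1.50833% = 0.0150833.
At £200.00/mo: n = ⌈−ln(1 − rB₀/P)/ln(1+r)⌉ = 83 payments (last £132.43); total interest = total paid − £9,412.87 = £7,119.56.
At £398.81/mo: 30 payments (last £158.16); total interest £2,310.78.
Payments saved = 83 − 30 = 53.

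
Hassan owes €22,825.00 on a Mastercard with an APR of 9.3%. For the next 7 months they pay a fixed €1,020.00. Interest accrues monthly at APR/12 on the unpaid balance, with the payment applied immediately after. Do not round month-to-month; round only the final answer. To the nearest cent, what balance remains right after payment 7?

Monthly rate r = 9.3%/12 = 0.775% = 0.00775.
Each month: B ← B·(1+r) − €1,020.00.
Month 1: interest €176.89; balance after payment €21,981.89.
Month 2: interest €170.36; balance after payment €21,132.25.
Month 3: interest €163.77; balance after payment €20,276.03.
Month 4: interest €157.14; balance after payment €19,413.17.
Month 5: interest €150.45; balance after payment €18,543.62.
Month 6: interest €143.71; balance after payment €17,667.33.
Month 7: interest €136.92; balance after payment €16,784.25.

€16,784.25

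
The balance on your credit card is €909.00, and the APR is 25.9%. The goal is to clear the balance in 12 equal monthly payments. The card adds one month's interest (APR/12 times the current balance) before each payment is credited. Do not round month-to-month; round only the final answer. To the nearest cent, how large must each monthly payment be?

Monthly rate r = 25.9%/12 = 2.15833% = 0.0215833.
Level-payment amortization: P = B₀·r / (1 − (1+r)^(−n)) = 909.00·0.0215833 / (1 − 1.02158^(−12)).
Denominator 1 − (1+r)^(−12) = 0.226047314.
P = 19.6193 / 0.226047314 ≈ 86.79.

€86.79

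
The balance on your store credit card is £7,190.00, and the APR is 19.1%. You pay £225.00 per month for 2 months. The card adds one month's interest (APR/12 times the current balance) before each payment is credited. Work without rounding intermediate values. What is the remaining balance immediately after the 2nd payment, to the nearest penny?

£6,967.12

Monthly rate r = 19.1%/12 = 1.59167% = 0.0159167.
Each month: B ← B·(1+r) − £225.00.
Month 1: interest £114.44; balance after payment £7,079.44.
Month 2: interest £112.68; balance after payment £6,967.12.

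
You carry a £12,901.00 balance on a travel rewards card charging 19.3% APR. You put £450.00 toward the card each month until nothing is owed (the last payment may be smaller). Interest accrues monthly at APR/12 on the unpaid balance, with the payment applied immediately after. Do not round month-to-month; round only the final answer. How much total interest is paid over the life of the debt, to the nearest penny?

Monthly rate r = 19.3%/12 = 1.60833% = 0.0160833.
Payoff takes n = ⌈−ln(1 − rB₀/P)/ln(1+r)⌉ = ⌈38.746⌉ = 39 payments; the last is £336.45.
Total paid = 38·£450.00 + £336.45 = £17,436.45.
Total interest = total paid − principal = £17,436.45 − £12,901.00 = £4,535.45.

£4,535.45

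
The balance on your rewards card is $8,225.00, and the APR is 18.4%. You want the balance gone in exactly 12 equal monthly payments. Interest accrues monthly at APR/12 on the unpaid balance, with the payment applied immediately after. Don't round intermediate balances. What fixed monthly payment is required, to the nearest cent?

$755.63

Monthly rate r = 18.4%/12 = 1.53333% = 0.0153333.
Level-payment amortization: P = B₀·r / (1 − (1+r)^(−n)) = 8225.00·0.0153333 / (1 − 1.01533^(−12)).
Denominator 1 − (1+r)^(−12) = 0.166901661.
P = 126.117 / 0.166901661 ≈ 755.63.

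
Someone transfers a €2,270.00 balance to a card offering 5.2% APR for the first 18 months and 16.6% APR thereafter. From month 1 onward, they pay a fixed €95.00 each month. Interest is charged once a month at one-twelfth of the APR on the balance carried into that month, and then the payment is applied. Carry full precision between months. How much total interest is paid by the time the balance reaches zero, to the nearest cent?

Promo months 1–18 at r₀ = 5.2%/12 = 0.00433333; months 19+ at r₁ = 16.6%/12 = 0.0138333.
After month 18: iterate B ← B·(1+r₀) − €95.00 for 18 months → €679.27.
Then at r₁ with €95.00/mo: n₂ = −ln(1 − r₁·B/P)/ln(1+r₁) ≈ 7.58 → 8 more payments.
Total paid = 25·€95.00 + €55.35 = €2,430.35; interest = €2,430.35 − €2,270.00 = €160.35.

€160.35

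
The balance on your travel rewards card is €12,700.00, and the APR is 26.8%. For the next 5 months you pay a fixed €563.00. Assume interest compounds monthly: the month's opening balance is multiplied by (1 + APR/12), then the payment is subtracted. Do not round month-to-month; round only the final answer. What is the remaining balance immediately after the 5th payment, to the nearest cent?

€11,239.37

Monthly rate r = 26.8%/12 = 2.23333% = 0.0223333.
Each month: B ← B·(1+r) − €563.00.
Month 1: interest €283.63; balance after payment €12,420.63.
Month 2: interest €277.39; balance after payment €12,135.03.
Month 3: interest €271.02; balance after payment €11,843.04.
Month 4: interest €264.49; balance after payment €11,544.54.
Month 5: interest €257.83; balance after payment €11,239.37.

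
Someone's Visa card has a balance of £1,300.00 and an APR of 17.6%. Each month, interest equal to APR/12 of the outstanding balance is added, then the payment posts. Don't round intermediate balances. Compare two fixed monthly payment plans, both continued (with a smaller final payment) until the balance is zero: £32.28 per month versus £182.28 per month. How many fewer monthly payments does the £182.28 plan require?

54 fewer payments

Monthly rate r = 17.6%/12 = 1.46667% = 0.0146667.
At £32.28/mo: n = ⌈−ln(1 − rB₀/P)/ln(1+r)⌉ = 62 payments (last £11.25); total interest = total paid − £1,300.00 = £680.33.
At £182.28/mo: 8 payments (last £107.54); total interest £83.50.
Payments saved = 62 − 8 = 54.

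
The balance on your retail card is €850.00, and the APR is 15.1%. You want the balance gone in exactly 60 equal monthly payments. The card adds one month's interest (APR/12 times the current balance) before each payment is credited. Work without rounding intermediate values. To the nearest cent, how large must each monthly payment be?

Monthly rate r = 15.1%/12 = 1.25833% = 0.0125833.
Level-payment amortization: P = B₀·r / (1 − (1+r)^(−n)) = 850.00·0.0125833 / (1 − 1.01258^(−60)).
Denominator 1 − (1+r)^(−60) = 0.527770068.
P = 10.6958 / 0.527770068 ≈ 20.27.

€20.27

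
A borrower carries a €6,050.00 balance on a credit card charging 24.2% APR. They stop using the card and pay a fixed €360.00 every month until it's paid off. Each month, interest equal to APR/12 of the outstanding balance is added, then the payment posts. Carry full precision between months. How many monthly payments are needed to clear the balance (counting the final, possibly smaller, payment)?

21 payments

Monthly rate r = 24.2%/12 = 2.01667% = 0.0201667.
Recurrence: B ← B·(1+r) − €360.00.
Month 1: interest €122.01; balance after payment €5,812.01.
Month 2: interest €117.21; balance after payment €5,569.22.
Closed form: n = −ln(1 − rB₀/P)/ln(1+r) = −ln(0.66109)/ln(1.02017) ≈ 20.729, so the balance reaches zero during payment 21.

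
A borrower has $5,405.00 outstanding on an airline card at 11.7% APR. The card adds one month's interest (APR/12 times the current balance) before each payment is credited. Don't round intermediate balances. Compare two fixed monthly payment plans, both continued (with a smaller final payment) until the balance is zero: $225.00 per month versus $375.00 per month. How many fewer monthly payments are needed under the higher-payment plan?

12 fewer payments

Monthly rate r = 11.7%/12 = 0.975% = 0.00975.
At $225.00/mo: n = ⌈−ln(1 − rB₀/P)/ln(1+r)⌉ = 28 payments (last $113.46); total interest = total paid − $5,405.00 = $783.46.
At $375.00/mo: 16 payments (last $228.37); total interest $448.37.
Payments saved = 28 − 16 = 12.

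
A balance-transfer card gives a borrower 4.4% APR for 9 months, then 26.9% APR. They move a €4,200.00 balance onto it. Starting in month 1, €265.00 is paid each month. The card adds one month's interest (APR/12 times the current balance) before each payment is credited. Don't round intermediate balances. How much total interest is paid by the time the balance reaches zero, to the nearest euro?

Promo months 1–9 at r₀ = 4.4%/12 = 0.00366667; months 10+ at r₁ = 26.9%/12 = 0.0224167.
After month 9: iterate B ← B·(1+r₀) − €265.00 for 9 months → €1,920.37.
Then at r₁ with €265.00/mo: n₂ = −ln(1 − r₁·B/P)/ln(1+r₁) ≈ 8.00 → 8 more payments.
Total paid = 16·€265.00 + €264.02 = €4,504.02; interest = €4,504.02 − €4,200.00 = €304.02.

€304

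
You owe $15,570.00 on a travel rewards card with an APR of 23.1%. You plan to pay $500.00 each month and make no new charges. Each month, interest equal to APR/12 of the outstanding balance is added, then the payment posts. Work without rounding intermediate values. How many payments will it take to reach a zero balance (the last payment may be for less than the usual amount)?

Monthly rate r = 23.1%/12 = 1.925% = 0.01925.
Recurrence: B ← B·(1+r) − $500.00.
Month 1: interest $299.72; balance after payment $15,369.72.
Month 2: interest $295.87; balance after payment $15,165.59.
Closed form: n = −ln(1 − rB₀/P)/ln(1+r) = −ln(0.40056)/ln(1.01925) ≈ 47.983, so the balance reaches zero during payment 48.

48 payments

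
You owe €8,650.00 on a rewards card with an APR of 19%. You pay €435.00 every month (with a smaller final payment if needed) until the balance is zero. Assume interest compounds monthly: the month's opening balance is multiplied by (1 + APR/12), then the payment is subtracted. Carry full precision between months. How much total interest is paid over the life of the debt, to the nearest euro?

€1,820

Monthly rate r = 19%/12 = 1.58333% = 0.0158333.
Payoff takes n = ⌈−ln(1 − rB₀/P)/ln(1+r)⌉ = ⌈24.069⌉ = 25 payments; the last is €30.40.
Total paid = 24·€435.00 + €30.40 = €10,470.40.
Total interest = total paid − principal = €10,470.40 − €8,650.00 = €1,820.40.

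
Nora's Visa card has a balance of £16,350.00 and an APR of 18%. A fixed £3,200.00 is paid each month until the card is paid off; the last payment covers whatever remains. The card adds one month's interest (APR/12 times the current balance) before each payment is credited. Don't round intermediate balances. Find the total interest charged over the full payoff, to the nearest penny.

£793.23

Monthly rate r = 18%/12 = 1.5% = 0.015.
Payoff takes n = ⌈−ln(1 − rB₀/P)/ln(1+r)⌉ = ⌈5.356⌉ = 6 payments; the last is £1,143.23.
Total paid = 5·£3,200.00 + £1,143.23 = £17,143.23.
Total interest = total paid − principal = £17,143.23 − £16,350.00 = £793.23.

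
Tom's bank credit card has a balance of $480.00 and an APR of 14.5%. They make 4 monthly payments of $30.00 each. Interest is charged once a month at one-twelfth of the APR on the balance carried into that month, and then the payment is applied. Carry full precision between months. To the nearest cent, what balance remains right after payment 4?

$381.43

Monthly rate r = 14.5%/12 = 1.20833% = 0.0120833.
Each month: B ← B·(1+r) − $30.00.
Month 1: interest $5.80; balance after payment $455.80.
Month 2: interest $5.51; balance after payment $431.31.
Month 3: interest $5.21; balance after payment $406.52.
Month 4: interest $4.91; balance after payment $381.43.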